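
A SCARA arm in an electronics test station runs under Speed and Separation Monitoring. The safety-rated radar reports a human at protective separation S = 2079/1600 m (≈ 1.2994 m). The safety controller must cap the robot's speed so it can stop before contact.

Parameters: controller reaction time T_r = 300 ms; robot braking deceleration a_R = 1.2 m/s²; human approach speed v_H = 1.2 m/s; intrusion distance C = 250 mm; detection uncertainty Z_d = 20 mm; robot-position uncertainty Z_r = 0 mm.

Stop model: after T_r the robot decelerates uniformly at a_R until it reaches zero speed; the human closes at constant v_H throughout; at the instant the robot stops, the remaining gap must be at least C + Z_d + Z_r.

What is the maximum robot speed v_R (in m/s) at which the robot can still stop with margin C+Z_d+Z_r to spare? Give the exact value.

v_R_max = 9/20 m/s = 0.4500 m/s

collect terms ⇒ (5/12)·v_R² + (13/10)·v_R + (-1071/1600) = 0
  disc = (13/10)² − 4·(5/12)·(-1071/1600) = 4489/1600 ; √disc = 67/40
  v_R = (−(13/10) + 67/40) / (2·(5/12)) = 9/20 m/s
check:
T_s = v_R/a_R = (9/20)/(6/5) = 0.3750 s
robot in T_r: 0.4500·0.3000 = 0.1350 m
robot covers 0.4500·0.3750 − ½·1.2000·0.3750² = 0.0844 m while stopping
human over T_r+T_s: 1.2000·(0.3000+0.3750) = 0.8100 m
C+Z_d+Z_r = 0.2500+0.0200+0.0000 = 0.2700 m
sum ≈ 0.1350+0.0844+0.8100+0.2700 ≈ 1.2994 m = S ✓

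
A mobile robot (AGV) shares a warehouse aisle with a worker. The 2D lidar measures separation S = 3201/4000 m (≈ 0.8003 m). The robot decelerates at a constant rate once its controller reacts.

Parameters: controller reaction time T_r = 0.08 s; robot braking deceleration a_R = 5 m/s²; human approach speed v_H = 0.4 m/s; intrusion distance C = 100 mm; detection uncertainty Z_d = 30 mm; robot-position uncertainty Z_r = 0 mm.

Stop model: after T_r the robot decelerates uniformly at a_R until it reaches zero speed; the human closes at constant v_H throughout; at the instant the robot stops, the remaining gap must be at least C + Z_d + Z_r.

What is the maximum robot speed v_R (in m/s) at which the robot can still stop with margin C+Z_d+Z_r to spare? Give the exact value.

v_R_max = 37/20 m/s = 1.8500 m/s

at the boundary: (1/10)·v² + (4/25)·v + (-2553/4000) = 0
  disc = (4/25)² − 4·(1/10)·(-2553/4000) = 2809/10000 ; √disc = 53/100
  v_R = (−(4/25) + 53/100) / (2·(1/10)) = 37/20 m/s
check:
stop time T_s = (37/20)/5 = 0.3700 s
robot covers v_R·T_r = 1.8500·0.0800 = 0.1480 m before braking
braking distance = 1.8500²/(2·5.0000) = 0.3422 m
person approaches 0.4000·(0.0800+0.3700) = 0.1800 m
C+Z_d+Z_r = 0.1000+0.0300+0.0000 = 0.1300 m
sum ≈ 0.1480+0.3422+0.1800+0.1300 ≈ 0.8003 m = S ✓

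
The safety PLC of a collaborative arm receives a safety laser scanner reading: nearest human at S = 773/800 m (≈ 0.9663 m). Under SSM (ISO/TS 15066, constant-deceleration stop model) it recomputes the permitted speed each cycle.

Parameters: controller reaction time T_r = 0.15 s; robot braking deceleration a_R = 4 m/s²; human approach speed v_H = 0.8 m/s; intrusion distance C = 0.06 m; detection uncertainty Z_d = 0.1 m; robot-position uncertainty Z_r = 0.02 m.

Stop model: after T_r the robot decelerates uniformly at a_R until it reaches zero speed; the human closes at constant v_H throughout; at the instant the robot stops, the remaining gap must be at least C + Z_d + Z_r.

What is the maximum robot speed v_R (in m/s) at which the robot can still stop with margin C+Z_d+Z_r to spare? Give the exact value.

v_R_max = 13/10 m/s = 1.3000 m/s

at the boundary: (1/8)·v² + (7/20)·v + (-533/800) = 0
  disc = (7/20)² − 4·(1/8)·(-533/800) = 729/1600 ; √disc = 27/40
  v_R = (−(7/20) + 27/40) / (2·(1/8)) = 13/10 m/s
check:
braking lasts T_s = (13/10)/4 = 0.3250 s
robot covers v_R·T_r = 1.3000·0.1500 = 0.1950 m before braking
robot under decel: 1.3000²/(2·4.0000) = 0.2112 m
human over T_r+T_s: 0.8000·(0.1500+0.3250) = 0.3800 m
C+Z_d+Z_r = 0.0600+0.1000+0.0200 = 0.1800 m
sum ≈ 0.1950+0.2112+0.3800+0.1800 ≈ 0.9663 m = S ✓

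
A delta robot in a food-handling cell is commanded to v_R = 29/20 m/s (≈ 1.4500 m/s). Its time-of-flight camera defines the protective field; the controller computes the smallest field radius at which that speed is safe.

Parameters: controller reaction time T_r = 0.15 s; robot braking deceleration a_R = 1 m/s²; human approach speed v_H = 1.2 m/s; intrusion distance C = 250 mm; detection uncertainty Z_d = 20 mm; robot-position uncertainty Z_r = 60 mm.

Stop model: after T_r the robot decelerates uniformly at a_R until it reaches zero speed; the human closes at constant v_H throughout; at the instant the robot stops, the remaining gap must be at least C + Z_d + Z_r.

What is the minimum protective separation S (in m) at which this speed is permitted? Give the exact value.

S_min = 563/160 m = 3.5187 m

braking lasts T_s = (29/20)/1 = 1.4500 s
reaction-phase robot travel = 1.4500·0.1500 = 0.2175 m
robot under decel: 1.4500²/(2·1.0000) = 1.0513 m
human over T_r+T_s: 1.2000·(0.1500+1.4500) = 1.9200 m
margins: 0.2500+0.0200+0.0600 = 0.3300 m
S_min ≈ 0.2175+1.0513+1.9200+0.3300  ⇒  S_min = 563/160 m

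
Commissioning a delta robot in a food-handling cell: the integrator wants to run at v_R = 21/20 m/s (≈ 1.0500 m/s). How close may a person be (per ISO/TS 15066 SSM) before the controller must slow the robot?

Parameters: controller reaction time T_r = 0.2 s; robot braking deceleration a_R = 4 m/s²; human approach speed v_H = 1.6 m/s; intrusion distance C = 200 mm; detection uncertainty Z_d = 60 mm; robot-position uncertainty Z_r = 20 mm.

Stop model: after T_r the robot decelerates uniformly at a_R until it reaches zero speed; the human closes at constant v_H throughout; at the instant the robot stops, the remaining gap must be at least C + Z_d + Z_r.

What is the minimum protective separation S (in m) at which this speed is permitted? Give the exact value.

S_min = 4377/3200 m = 1.3678 m

stop time T_s = (21/20)/4 = 0.2625 s
robot covers v_R·T_r = 1.0500·0.2000 = 0.2100 m before braking
braking distance = 1.0500²/(2·4.0000) = 0.1378 m
person approaches 1.6000·(0.2000+0.2625) = 0.7400 m
C+Z_d+Z_r = 0.2000+0.0600+0.0200 = 0.2800 m
S_min ≈ 0.2100+0.1378+0.7400+0.2800  ⇒  S_min = 4377/3200 m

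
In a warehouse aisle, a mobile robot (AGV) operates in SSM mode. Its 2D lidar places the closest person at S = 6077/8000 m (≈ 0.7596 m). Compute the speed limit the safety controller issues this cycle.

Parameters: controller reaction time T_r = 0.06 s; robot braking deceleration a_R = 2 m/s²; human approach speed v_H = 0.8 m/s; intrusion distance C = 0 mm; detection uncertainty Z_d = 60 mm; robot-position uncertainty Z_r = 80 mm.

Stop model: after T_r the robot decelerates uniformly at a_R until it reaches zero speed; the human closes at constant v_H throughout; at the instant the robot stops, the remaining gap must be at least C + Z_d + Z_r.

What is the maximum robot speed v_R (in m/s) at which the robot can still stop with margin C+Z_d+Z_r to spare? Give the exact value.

v_R_max = 17/20 m/s = 0.8500 m/s

collect terms ⇒ (1/4)·v_R² + (23/50)·v_R + (-4573/8000) = 0
  disc = (23/50)² − 4·(1/4)·(-4573/8000) = 31329/40000 ; √disc = 177/200
  v_R = (−(23/50) + 177/200) / (2·(1/4)) = 17/20 m/s
check:
stop time T_s = (17/20)/2 = 0.4250 s
robot in T_r: 0.8500·0.0600 = 0.0510 m
braking distance = 0.8500²/(2·2.0000) = 0.1806 m
human over T_r+T_s: 0.8000·(0.0600+0.4250) = 0.3880 m
residual clearance needed = 0.0000+0.0600+0.0800 = 0.1400 m
sum ≈ 0.0510+0.1806+0.3880+0.1400 ≈ 0.7596 m = S ✓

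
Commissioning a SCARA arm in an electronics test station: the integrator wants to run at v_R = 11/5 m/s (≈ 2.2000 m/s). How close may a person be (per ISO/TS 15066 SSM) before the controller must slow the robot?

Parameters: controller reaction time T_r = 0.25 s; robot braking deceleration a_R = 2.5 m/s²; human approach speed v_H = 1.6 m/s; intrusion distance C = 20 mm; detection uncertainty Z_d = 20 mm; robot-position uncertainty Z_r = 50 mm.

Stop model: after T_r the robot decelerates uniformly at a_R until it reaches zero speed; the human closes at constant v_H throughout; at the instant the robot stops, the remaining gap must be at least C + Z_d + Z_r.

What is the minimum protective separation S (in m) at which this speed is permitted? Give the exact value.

S_min = 427/125 m = 3.4160 m

braking lasts T_s = (11/5)/(5/2) = 0.8800 s
reaction-phase robot travel = 2.2000·0.2500 = 0.5500 m
braking distance = 2.2000²/(2·2.5000) = 0.9680 m
human closes 1.6000·1.1300 = 1.8080 m
residual clearance needed = 0.0200+0.0200+0.0500 = 0.0900 m
S_min ≈ 0.5500+0.9680+1.8080+0.0900  ⇒  S_min = 427/125 m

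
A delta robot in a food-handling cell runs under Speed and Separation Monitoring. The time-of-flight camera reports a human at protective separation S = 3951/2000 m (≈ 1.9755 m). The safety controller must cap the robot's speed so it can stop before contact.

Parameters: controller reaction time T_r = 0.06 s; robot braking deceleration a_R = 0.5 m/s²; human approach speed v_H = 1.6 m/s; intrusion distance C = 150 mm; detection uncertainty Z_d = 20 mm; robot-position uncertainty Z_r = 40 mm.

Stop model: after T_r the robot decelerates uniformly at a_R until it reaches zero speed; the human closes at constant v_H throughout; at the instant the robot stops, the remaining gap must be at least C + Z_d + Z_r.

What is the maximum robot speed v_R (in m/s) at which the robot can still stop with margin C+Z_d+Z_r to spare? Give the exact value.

quadratic (1)·v² + (163/50)·v + (-3339/2000) = 0
  disc = (163/50)² − 4·(1)·(-3339/2000) = 10816/625 ; √disc = 104/25
  v_R = (−(163/50) + 104/25) / (2·(1)) = 9/20 m/s
check:
braking lasts T_s = (9/20)/(1/2) = 0.9000 s
reaction-phase robot travel = 0.4500·0.0600 = 0.0270 m
robot covers 0.4500·0.9000 − ½·0.5000·0.9000² = 0.2025 m while stopping
human over T_r+T_s: 1.6000·(0.0600+0.9000) = 1.5360 m
margins: 0.1500+0.0200+0.0400 = 0.2100 m
sum ≈ 0.0270+0.2025+1.5360+0.2100 ≈ 1.9755 m = S ✓

v_R_max = 9/20 m/s = 0.4500 m/s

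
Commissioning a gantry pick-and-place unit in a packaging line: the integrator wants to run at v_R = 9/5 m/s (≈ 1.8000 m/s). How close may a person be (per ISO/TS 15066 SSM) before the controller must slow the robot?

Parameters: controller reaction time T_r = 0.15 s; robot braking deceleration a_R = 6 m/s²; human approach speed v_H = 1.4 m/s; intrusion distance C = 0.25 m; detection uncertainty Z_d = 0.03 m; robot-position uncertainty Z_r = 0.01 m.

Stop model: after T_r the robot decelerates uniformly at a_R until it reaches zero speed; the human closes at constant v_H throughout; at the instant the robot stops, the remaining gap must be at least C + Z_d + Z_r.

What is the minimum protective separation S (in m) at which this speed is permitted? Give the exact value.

S_min = 73/50 m = 1.4600 m

stop time T_s = (9/5)/6 = 0.3000 s
robot covers v_R·T_r = 1.8000·0.1500 = 0.2700 m before braking
robot covers 1.8000·0.3000 − ½·6.0000·0.3000² = 0.2700 m while stopping
person approaches 1.4000·(0.1500+0.3000) = 0.6300 m
residual clearance needed = 0.2500+0.0300+0.0100 = 0.2900 m
S_min ≈ 0.2700+0.2700+0.6300+0.2900  ⇒  S_min = 73/50 m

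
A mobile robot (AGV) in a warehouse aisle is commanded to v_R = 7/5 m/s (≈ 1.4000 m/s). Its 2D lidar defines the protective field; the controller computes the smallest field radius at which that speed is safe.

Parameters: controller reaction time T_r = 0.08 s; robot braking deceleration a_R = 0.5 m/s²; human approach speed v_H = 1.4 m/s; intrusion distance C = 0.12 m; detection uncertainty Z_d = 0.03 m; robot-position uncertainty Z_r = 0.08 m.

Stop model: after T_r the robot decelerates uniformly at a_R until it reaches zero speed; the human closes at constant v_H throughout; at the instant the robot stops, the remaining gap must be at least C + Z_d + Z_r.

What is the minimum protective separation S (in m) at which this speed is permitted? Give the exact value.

S_min = 3167/500 m = 6.3340 m

braking lasts T_s = (7/5)/(1/2) = 2.8000 s
robot in T_r: 1.4000·0.0800 = 0.1120 m
braking distance = 1.4000²/(2·0.5000) = 1.9600 m
human closes 1.4000·2.8800 = 4.0320 m
C+Z_d+Z_r = 0.1200+0.0300+0.0800 = 0.2300 m
S_min ≈ 0.1120+1.9600+4.0320+0.2300  ⇒  S_min = 3167/500 m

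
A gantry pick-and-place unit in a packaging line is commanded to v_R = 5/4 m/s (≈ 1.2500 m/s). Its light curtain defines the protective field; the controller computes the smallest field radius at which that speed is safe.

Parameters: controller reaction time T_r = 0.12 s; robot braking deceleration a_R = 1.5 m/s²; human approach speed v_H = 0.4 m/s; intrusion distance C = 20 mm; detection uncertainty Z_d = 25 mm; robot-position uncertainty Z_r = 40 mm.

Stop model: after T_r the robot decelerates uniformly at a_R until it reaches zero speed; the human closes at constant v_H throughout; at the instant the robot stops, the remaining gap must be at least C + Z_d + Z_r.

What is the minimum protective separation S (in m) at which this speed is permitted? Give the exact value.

S_min = 6823/6000 m = 1.1372 m

braking lasts T_s = (5/4)/(3/2) = 0.8333 s
reaction-phase robot travel = 1.2500·0.1200 = 0.1500 m
robot covers 1.2500·0.8333 − ½·1.5000·0.8333² = 0.5208 m while stopping
person approaches 0.4000·(0.1200+0.8333) = 0.3813 m
margins: 0.0200+0.0250+0.0400 = 0.0850 m
S_min ≈ 0.1500+0.5208+0.3813+0.0850  ⇒  S_min = 6823/6000 m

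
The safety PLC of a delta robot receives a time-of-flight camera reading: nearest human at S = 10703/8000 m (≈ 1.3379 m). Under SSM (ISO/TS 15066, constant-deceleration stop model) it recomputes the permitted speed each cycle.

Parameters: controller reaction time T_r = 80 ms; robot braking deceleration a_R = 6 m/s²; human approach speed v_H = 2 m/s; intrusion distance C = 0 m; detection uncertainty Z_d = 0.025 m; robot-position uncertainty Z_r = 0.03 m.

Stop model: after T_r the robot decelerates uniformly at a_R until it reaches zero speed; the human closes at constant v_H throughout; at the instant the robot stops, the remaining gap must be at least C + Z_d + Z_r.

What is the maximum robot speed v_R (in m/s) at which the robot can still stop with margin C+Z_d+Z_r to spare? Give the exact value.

v_R_max = 39/20 m/s = 1.9500 m/s

quadratic (1/12)·v² + (31/75)·v + (-8983/8000) = 0
  disc = (31/75)² − 4·(1/12)·(-8983/8000) = 196249/360000 ; √disc = 443/600
  v_R = (−(31/75) + 443/600) / (2·(1/12)) = 39/20 m/s
check:
T_s = v_R/a_R = (39/20)/6 = 0.3250 s
robot covers v_R·T_r = 1.9500·0.0800 = 0.1560 m before braking
braking distance = 1.9500²/(2·6.0000) = 0.3169 m
person approaches 2.0000·(0.0800+0.3250) = 0.8100 m
residual clearance needed = 0.0000+0.0250+0.0300 = 0.0550 m
sum ≈ 0.1560+0.3169+0.8100+0.0550 ≈ 1.3379 m = S ✓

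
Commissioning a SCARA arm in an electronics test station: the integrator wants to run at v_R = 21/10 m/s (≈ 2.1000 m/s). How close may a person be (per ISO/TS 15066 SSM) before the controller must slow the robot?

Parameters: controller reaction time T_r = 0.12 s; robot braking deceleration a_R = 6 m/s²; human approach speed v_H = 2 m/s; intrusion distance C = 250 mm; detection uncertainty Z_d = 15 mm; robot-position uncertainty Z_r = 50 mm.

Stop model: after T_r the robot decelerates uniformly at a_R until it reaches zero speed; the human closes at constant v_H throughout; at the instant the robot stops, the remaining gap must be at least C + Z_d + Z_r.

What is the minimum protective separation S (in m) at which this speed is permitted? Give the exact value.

S_min = 3749/2000 m = 1.8745 m

stop time T_s = (21/10)/6 = 0.3500 s
robot in T_r: 2.1000·0.1200 = 0.2520 m
robot covers 2.1000·0.3500 − ½·6.0000·0.3500² = 0.3675 m while stopping
person approaches 2.0000·(0.1200+0.3500) = 0.9400 m
residual clearance needed = 0.2500+0.0150+0.0500 = 0.3150 m
S_min ≈ 0.2520+0.3675+0.9400+0.3150  ⇒  S_min = 3749/2000 m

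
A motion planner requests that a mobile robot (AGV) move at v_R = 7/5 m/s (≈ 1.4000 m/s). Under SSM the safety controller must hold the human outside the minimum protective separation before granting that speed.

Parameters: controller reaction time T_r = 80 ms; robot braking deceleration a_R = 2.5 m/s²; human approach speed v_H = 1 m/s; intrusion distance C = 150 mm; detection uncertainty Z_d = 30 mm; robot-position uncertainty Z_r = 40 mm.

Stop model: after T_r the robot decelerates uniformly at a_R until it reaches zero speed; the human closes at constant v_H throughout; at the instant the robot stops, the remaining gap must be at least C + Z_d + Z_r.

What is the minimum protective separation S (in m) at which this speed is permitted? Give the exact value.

S_min = 341/250 m = 1.3640 m

T_s = v_R/a_R = (7/5)/(5/2) = 0.5600 s
robot in T_r: 1.4000·0.0800 = 0.1120 m
braking distance = 1.4000²/(2·2.5000) = 0.3920 m
human closes 1.0000·0.6400 = 0.6400 m
residual clearance needed = 0.1500+0.0300+0.0400 = 0.2200 m
S_min ≈ 0.1120+0.3920+0.6400+0.2200  ⇒  S_min = 341/250 m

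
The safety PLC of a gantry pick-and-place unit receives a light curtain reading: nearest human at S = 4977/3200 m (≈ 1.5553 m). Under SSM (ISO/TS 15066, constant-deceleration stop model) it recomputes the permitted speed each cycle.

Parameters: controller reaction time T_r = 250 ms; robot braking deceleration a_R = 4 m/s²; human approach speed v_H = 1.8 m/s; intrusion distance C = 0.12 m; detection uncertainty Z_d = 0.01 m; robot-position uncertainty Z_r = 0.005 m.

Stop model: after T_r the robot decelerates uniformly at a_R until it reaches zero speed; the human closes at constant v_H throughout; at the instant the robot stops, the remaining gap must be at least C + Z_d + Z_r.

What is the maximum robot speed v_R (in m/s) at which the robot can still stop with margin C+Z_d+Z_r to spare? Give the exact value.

v_R_max = 23/20 m/s = 1.1500 m/s

quadratic (1/8)·v² + (7/10)·v + (-621/640) = 0
  disc = (7/10)² − 4·(1/8)·(-621/640) = 6241/6400 ; √disc = 79/80
  v_R = (−(7/10) + 79/80) / (2·(1/8)) = 23/20 m/s
check:
braking lasts T_s = (23/20)/4 = 0.2875 s
robot covers v_R·T_r = 1.1500·0.2500 = 0.2875 m before braking
robot covers 1.1500·0.2875 − ½·4.0000·0.2875² = 0.1653 m while stopping
human closes 1.8000·0.5375 = 0.9675 m
margins: 0.1200+0.0100+0.0050 = 0.1350 m
sum ≈ 0.2875+0.1653+0.9675+0.1350 ≈ 1.5553 m = S ✓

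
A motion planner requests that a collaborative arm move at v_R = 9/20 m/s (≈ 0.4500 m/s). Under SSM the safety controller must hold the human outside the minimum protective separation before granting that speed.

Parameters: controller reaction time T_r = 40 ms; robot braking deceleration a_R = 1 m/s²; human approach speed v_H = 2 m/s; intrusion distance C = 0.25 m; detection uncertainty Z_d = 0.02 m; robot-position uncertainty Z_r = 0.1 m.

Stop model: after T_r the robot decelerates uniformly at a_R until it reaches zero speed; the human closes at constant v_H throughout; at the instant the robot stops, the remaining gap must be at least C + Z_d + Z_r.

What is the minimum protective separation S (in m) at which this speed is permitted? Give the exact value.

S_min = 5877/4000 m = 1.4692 m

T_s = v_R/a_R = (9/20)/1 = 0.4500 s
reaction-phase robot travel = 0.4500·0.0400 = 0.0180 m
robot under decel: 0.4500²/(2·1.0000) = 0.1013 m
human closes 2.0000·0.4900 = 0.9800 m
margins: 0.2500+0.0200+0.1000 = 0.3700 m
S_min ≈ 0.0180+0.1013+0.9800+0.3700  ⇒  S_min = 5877/4000 m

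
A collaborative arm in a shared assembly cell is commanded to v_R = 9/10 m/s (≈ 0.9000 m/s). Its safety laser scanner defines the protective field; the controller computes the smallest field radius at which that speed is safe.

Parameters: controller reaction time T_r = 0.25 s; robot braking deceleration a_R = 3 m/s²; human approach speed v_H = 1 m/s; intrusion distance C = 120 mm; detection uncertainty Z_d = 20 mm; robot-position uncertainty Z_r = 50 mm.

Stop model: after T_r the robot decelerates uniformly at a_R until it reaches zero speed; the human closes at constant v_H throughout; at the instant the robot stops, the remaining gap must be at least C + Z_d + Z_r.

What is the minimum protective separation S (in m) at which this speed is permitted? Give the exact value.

S_min = 11/10 m = 1.1000 m

braking lasts T_s = (9/10)/3 = 0.3000 s
robot covers v_R·T_r = 0.9000·0.2500 = 0.2250 m before braking
braking distance = 0.9000²/(2·3.0000) = 0.1350 m
person approaches 1.0000·(0.2500+0.3000) = 0.5500 m
residual clearance needed = 0.1200+0.0200+0.0500 = 0.1900 m
S_min ≈ 0.2250+0.1350+0.5500+0.1900  ⇒  S_min = 11/10 m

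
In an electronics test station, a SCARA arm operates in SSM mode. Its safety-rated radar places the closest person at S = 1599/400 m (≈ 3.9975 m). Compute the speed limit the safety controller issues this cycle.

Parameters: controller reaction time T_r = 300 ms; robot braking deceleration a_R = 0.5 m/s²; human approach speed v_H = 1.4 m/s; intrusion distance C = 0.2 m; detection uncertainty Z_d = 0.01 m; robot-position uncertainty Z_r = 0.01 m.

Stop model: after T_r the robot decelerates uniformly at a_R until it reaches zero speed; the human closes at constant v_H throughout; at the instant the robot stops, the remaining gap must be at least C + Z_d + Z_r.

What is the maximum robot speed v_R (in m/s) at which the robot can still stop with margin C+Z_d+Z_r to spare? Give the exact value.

at the boundary: (1)·v² + (31/10)·v + (-1343/400) = 0
  disc = (31/10)² − 4·(1)·(-1343/400) = 576/25 ; √disc = 24/5
  v_R = (−(31/10) + 24/5) / (2·(1)) = 17/20 m/s
check:
T_s = v_R/a_R = (17/20)/(1/2) = 1.7000 s
reaction-phase robot travel = 0.8500·0.3000 = 0.2550 m
robot covers 0.8500·1.7000 − ½·0.5000·1.7000² = 0.7225 m while stopping
person approaches 1.4000·(0.3000+1.7000) = 2.8000 m
residual clearance needed = 0.2000+0.0100+0.0100 = 0.2200 m
sum ≈ 0.2550+0.7225+2.8000+0.2200 ≈ 3.9975 m = S ✓

v_R_max = 17/20 m/s = 0.8500 m/s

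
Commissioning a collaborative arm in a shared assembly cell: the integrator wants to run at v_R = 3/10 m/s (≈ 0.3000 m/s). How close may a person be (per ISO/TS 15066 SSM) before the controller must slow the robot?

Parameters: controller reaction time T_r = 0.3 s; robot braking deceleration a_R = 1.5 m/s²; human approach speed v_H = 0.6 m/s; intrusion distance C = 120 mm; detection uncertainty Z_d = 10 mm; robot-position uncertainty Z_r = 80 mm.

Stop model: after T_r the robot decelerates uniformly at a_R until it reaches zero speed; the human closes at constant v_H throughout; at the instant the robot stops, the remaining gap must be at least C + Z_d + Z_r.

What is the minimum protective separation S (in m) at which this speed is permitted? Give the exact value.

S_min = 63/100 m = 0.6300 m

stop time T_s = (3/10)/(3/2) = 0.2000 s
robot covers v_R·T_r = 0.3000·0.3000 = 0.0900 m before braking
robot under decel: 0.3000²/(2·1.5000) = 0.0300 m
human over T_r+T_s: 0.6000·(0.3000+0.2000) = 0.3000 m
margins: 0.1200+0.0100+0.0800 = 0.2100 m
S_min ≈ 0.0900+0.0300+0.3000+0.2100  ⇒  S_min = 63/100 m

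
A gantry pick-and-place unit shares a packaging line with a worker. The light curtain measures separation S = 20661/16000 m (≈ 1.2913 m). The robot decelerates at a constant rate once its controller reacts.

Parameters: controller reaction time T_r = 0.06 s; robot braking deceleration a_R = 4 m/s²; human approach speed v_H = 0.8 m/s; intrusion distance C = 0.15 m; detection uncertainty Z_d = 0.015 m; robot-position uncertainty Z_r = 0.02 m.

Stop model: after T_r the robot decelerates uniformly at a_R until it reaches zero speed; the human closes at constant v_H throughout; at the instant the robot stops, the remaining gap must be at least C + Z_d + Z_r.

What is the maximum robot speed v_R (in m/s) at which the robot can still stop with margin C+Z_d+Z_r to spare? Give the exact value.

collect terms ⇒ (1/8)·v_R² + (13/50)·v_R + (-16933/16000) = 0
  disc = (13/50)² − 4·(1/8)·(-16933/16000) = 95481/160000 ; √disc = 309/400
  v_R = (−(13/50) + 309/400) / (2·(1/8)) = 41/20 m/s
check:
braking lasts T_s = (41/20)/4 = 0.5125 s
robot covers v_R·T_r = 2.0500·0.0600 = 0.1230 m before braking
robot covers 2.0500·0.5125 − ½·4.0000·0.5125² = 0.5253 m while stopping
human over T_r+T_s: 0.8000·(0.0600+0.5125) = 0.4580 m
C+Z_d+Z_r = 0.1500+0.0150+0.0200 = 0.1850 m
sum ≈ 0.1230+0.5253+0.4580+0.1850 ≈ 1.2913 m = S ✓

v_R_max = 41/20 m/s = 2.0500 m/s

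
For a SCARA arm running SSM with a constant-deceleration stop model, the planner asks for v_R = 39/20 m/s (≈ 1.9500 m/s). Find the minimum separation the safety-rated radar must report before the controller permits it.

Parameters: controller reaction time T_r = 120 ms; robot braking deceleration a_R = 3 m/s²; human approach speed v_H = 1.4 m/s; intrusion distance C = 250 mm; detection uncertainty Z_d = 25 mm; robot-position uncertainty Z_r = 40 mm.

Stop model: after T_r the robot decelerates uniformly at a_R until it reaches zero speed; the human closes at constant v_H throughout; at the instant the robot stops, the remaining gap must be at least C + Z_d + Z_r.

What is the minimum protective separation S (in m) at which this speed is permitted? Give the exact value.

T_s = v_R/a_R = (39/20)/3 = 0.6500 s
reaction-phase robot travel = 1.9500·0.1200 = 0.2340 m
robot covers 1.9500·0.6500 − ½·3.0000·0.6500² = 0.6338 m while stopping
human over T_r+T_s: 1.4000·(0.1200+0.6500) = 1.0780 m
margins: 0.2500+0.0250+0.0400 = 0.3150 m
S_min ≈ 0.2340+0.6338+1.0780+0.3150  ⇒  S_min = 9043/4000 m

S_min = 9043/4000 m = 2.2607 m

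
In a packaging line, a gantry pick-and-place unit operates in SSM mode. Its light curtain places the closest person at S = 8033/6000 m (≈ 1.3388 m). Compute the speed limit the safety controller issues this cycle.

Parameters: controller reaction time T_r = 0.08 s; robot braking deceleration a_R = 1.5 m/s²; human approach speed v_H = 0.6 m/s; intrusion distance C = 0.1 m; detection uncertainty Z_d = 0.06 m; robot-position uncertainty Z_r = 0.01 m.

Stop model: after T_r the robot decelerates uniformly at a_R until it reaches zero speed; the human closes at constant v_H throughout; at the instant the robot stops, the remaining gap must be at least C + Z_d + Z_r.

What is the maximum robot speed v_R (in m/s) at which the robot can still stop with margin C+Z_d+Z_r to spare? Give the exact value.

v_R_max = 5/4 m/s = 1.2500 m/s

quadratic (1/3)·v² + (12/25)·v + (-269/240) = 0
  disc = (12/25)² − 4·(1/3)·(-269/240) = 38809/22500 ; √disc = 197/150
  v_R = (−(12/25) + 197/150) / (2·(1/3)) = 5/4 m/s
check:
T_s = v_R/a_R = (5/4)/(3/2) = 0.8333 s
robot in T_r: 1.2500·0.0800 = 0.1000 m
robot under decel: 1.2500²/(2·1.5000) = 0.5208 m
human closes 0.6000·0.9133 = 0.5480 m
residual clearance needed = 0.1000+0.0600+0.0100 = 0.1700 m
sum ≈ 0.1000+0.5208+0.5480+0.1700 ≈ 1.3388 m = S ✓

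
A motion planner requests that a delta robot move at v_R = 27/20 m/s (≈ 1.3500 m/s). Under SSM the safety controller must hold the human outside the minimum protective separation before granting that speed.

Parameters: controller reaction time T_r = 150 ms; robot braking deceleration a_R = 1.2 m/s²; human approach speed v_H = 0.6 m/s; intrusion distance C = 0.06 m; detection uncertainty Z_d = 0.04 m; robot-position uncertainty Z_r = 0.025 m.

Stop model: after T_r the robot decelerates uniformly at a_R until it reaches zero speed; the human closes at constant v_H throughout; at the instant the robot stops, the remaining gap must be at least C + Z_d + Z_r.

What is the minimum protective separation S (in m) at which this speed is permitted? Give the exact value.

T_s = v_R/a_R = (27/20)/(6/5) = 1.1250 s
robot covers v_R·T_r = 1.3500·0.1500 = 0.2025 m before braking
braking distance = 1.3500²/(2·1.2000) = 0.7594 m
human closes 0.6000·1.2750 = 0.7650 m
residual clearance needed = 0.0600+0.0400+0.0250 = 0.1250 m
S_min ≈ 0.2025+0.7594+0.7650+0.1250  ⇒  S_min = 2963/1600 m

S_min = 2963/1600 m = 1.8519 m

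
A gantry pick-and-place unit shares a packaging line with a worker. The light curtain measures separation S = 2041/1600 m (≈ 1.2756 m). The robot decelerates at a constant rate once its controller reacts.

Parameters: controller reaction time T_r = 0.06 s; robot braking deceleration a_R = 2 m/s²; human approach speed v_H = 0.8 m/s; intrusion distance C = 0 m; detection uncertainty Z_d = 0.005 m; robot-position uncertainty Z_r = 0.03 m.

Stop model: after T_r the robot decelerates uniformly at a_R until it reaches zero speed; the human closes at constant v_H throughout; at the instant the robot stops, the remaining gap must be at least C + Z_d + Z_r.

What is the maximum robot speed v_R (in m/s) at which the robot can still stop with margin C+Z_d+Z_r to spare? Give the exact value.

collect terms ⇒ (1/4)·v_R² + (23/50)·v_R + (-9541/8000) = 0
  disc = (23/50)² − 4·(1/4)·(-9541/8000) = 56169/40000 ; √disc = 237/200
  v_R = (−(23/50) + 237/200) / (2·(1/4)) = 29/20 m/s
check:
braking lasts T_s = (29/20)/2 = 0.7250 s
reaction-phase robot travel = 1.4500·0.0600 = 0.0870 m
robot under decel: 1.4500²/(2·2.0000) = 0.5256 m
person approaches 0.8000·(0.0600+0.7250) = 0.6280 m
residual clearance needed = 0.0000+0.0050+0.0300 = 0.0350 m
sum ≈ 0.0870+0.5256+0.6280+0.0350 ≈ 1.2756 m = S ✓

v_R_max = 29/20 m/s = 1.4500 m/s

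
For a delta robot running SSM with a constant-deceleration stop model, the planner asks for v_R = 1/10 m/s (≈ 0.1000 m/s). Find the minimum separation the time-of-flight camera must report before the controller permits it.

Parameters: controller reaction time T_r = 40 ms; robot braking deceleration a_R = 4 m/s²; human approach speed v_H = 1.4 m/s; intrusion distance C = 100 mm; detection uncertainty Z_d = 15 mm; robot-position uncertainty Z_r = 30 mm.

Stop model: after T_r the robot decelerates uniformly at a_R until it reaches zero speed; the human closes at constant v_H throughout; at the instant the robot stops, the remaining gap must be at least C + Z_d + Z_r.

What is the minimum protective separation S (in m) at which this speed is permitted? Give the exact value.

T_s = v_R/a_R = (1/10)/4 = 0.0250 s
robot in T_r: 0.1000·0.0400 = 0.0040 m
robot covers 0.1000·0.0250 − ½·4.0000·0.0250² = 0.0013 m while stopping
person approaches 1.4000·(0.0400+0.0250) = 0.0910 m
margins: 0.1000+0.0150+0.0300 = 0.1450 m
S_min ≈ 0.0040+0.0013+0.0910+0.1450  ⇒  S_min = 193/800 m

S_min = 193/800 m = 0.2412 m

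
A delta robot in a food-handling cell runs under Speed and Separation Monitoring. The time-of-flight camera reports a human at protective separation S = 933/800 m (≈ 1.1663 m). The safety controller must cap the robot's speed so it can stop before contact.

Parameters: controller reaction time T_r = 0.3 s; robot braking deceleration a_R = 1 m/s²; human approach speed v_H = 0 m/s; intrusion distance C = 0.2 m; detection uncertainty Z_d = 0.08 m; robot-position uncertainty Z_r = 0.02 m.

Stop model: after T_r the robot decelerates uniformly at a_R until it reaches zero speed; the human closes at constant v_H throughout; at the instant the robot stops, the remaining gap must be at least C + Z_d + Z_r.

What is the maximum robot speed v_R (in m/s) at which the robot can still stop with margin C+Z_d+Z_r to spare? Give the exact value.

at the boundary: (1/2)·v² + (3/10)·v + (-693/800) = 0
  disc = (3/10)² − 4·(1/2)·(-693/800) = 729/400 ; √disc = 27/20
  v_R = (−(3/10) + 27/20) / (2·(1/2)) = 21/20 m/s
check:
stop time T_s = (21/20)/1 = 1.0500 s
reaction-phase robot travel = 1.0500·0.3000 = 0.3150 m
braking distance = 1.0500²/(2·1.0000) = 0.5513 m
human over T_r+T_s: 0.0000·(0.3000+1.0500) = 0.0000 m
margins: 0.2000+0.0800+0.0200 = 0.3000 m
sum ≈ 0.3150+0.5513+0.0000+0.3000 ≈ 1.1663 m = S ✓

v_R_max = 21/20 m/s = 1.0500 m/s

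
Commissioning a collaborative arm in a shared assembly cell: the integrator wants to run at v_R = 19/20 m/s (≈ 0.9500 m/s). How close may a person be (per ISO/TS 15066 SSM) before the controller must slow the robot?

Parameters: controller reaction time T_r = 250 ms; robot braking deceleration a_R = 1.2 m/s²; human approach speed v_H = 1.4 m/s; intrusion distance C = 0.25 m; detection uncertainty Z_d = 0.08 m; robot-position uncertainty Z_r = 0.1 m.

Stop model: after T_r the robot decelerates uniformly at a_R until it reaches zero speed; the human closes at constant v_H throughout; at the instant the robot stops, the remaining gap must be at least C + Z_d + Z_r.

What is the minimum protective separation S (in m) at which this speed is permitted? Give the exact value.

stop time T_s = (19/20)/(6/5) = 0.7917 s
robot in T_r: 0.9500·0.2500 = 0.2375 m
robot under decel: 0.9500²/(2·1.2000) = 0.3760 m
person approaches 1.4000·(0.2500+0.7917) = 1.4583 m
residual clearance needed = 0.2500+0.0800+0.1000 = 0.4300 m
S_min ≈ 0.2375+0.3760+1.4583+0.4300  ⇒  S_min = 4003/1600 m

S_min = 4003/1600 m = 2.5019 m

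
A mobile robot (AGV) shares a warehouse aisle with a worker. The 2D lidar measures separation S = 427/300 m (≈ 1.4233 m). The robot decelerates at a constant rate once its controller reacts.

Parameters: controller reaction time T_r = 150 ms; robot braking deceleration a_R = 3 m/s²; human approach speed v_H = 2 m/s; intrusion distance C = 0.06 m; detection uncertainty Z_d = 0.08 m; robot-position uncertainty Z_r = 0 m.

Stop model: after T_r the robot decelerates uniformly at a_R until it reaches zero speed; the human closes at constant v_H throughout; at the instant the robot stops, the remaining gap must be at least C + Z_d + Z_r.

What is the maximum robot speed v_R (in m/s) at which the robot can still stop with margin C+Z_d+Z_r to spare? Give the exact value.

v_R_max = 1 m/s = 1.0000 m/s

at the boundary: (1/6)·v² + (49/60)·v + (-59/60) = 0
  disc = (49/60)² − 4·(1/6)·(-59/60) = 529/400 ; √disc = 23/20
  v_R = (−(49/60) + 23/20) / (2·(1/6)) = 1 m/s
check:
stop time T_s = 1/3 = 0.3333 s
reaction-phase robot travel = 1.0000·0.1500 = 0.1500 m
robot under decel: 1.0000²/(2·3.0000) = 0.1667 m
person approaches 2.0000·(0.1500+0.3333) = 0.9667 m
margins: 0.0600+0.0800+0.0000 = 0.1400 m
sum ≈ 0.1500+0.1667+0.9667+0.1400 ≈ 1.4233 m = S ✓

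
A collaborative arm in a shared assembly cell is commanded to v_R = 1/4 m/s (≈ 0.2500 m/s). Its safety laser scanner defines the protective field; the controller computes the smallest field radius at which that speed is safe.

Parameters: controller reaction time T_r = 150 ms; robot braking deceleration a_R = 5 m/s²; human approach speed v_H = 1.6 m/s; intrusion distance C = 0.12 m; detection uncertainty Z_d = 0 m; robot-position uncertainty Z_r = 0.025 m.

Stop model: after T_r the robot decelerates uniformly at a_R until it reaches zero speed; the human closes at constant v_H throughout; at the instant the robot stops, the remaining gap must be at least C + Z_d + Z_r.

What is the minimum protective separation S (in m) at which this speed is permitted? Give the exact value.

T_s = v_R/a_R = (1/4)/5 = 0.0500 s
reaction-phase robot travel = 0.2500·0.1500 = 0.0375 m
robot under decel: 0.2500²/(2·5.0000) = 0.0063 m
person approaches 1.6000·(0.1500+0.0500) = 0.3200 m
margins: 0.1200+0.0000+0.0250 = 0.1450 m
S_min ≈ 0.0375+0.0063+0.3200+0.1450  ⇒  S_min = 407/800 m

S_min = 407/800 m = 0.5088 m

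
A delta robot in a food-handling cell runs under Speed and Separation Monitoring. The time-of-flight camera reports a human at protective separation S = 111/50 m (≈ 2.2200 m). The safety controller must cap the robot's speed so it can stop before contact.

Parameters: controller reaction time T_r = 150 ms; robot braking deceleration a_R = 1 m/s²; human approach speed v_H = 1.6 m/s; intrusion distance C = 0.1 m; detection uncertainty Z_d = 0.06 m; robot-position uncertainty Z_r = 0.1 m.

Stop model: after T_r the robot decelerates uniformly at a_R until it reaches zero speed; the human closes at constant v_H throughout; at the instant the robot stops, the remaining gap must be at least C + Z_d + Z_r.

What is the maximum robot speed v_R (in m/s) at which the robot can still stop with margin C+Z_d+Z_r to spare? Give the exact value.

collect terms ⇒ (1/2)·v_R² + (7/4)·v_R + (-43/25) = 0
  disc = (7/4)² − 4·(1/2)·(-43/25) = 2601/400 ; √disc = 51/20
  v_R = (−(7/4) + 51/20) / (2·(1/2)) = 4/5 m/s
check:
stop time T_s = (4/5)/1 = 0.8000 s
reaction-phase robot travel = 0.8000·0.1500 = 0.1200 m
robot covers 0.8000·0.8000 − ½·1.0000·0.8000² = 0.3200 m while stopping
person approaches 1.6000·(0.1500+0.8000) = 1.5200 m
C+Z_d+Z_r = 0.1000+0.0600+0.1000 = 0.2600 m
sum ≈ 0.1200+0.3200+1.5200+0.2600 ≈ 2.2200 m = S ✓

v_R_max = 4/5 m/s = 0.8000 m/s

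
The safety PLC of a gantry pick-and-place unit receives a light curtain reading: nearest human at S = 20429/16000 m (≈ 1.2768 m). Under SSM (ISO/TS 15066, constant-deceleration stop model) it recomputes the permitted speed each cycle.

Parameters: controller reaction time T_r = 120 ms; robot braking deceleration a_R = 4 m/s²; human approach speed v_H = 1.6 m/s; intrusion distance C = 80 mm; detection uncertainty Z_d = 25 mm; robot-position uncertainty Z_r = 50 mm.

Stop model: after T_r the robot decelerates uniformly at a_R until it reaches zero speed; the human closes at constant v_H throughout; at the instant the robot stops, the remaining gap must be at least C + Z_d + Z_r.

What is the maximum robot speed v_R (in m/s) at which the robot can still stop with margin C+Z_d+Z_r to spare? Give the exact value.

quadratic (1/8)·v² + (13/25)·v + (-14877/16000) = 0
  disc = (13/25)² − 4·(1/8)·(-14877/16000) = 117649/160000 ; √disc = 343/400
  v_R = (−(13/25) + 343/400) / (2·(1/8)) = 27/20 m/s
check:
stop time T_s = (27/20)/4 = 0.3375 s
robot in T_r: 1.3500·0.1200 = 0.1620 m
braking distance = 1.3500²/(2·4.0000) = 0.2278 m
human closes 1.6000·0.4575 = 0.7320 m
margins: 0.0800+0.0250+0.0500 = 0.1550 m
sum ≈ 0.1620+0.2278+0.7320+0.1550 ≈ 1.2768 m = S ✓

v_R_max = 27/20 m/s = 1.3500 m/s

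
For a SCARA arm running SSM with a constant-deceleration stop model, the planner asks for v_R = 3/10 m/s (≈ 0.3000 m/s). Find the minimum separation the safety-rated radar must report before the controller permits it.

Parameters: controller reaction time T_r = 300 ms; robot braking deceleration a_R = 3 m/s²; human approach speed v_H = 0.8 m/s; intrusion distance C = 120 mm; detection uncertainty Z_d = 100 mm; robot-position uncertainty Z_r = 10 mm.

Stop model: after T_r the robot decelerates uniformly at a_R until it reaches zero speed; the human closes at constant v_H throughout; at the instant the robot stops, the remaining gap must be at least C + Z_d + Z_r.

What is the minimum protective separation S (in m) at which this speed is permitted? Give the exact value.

S_min = 131/200 m = 0.6550 m

braking lasts T_s = (3/10)/3 = 0.1000 s
reaction-phase robot travel = 0.3000·0.3000 = 0.0900 m
robot under decel: 0.3000²/(2·3.0000) = 0.0150 m
human over T_r+T_s: 0.8000·(0.3000+0.1000) = 0.3200 m
residual clearance needed = 0.1200+0.1000+0.0100 = 0.2300 m
S_min ≈ 0.0900+0.0150+0.3200+0.2300  ⇒  S_min = 131/200 m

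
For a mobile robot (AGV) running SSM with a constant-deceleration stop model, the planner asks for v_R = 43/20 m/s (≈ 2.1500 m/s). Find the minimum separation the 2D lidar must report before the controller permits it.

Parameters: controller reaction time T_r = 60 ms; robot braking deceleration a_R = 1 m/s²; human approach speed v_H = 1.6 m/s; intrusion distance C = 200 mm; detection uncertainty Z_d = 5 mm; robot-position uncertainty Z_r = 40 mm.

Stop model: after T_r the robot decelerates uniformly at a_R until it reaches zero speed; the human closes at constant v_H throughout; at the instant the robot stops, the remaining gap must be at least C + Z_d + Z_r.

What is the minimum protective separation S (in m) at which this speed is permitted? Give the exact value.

S_min = 4977/800 m = 6.2213 m

braking lasts T_s = (43/20)/1 = 2.1500 s
robot in T_r: 2.1500·0.0600 = 0.1290 m
braking distance = 2.1500²/(2·1.0000) = 2.3112 m
human over T_r+T_s: 1.6000·(0.0600+2.1500) = 3.5360 m
C+Z_d+Z_r = 0.2000+0.0050+0.0400 = 0.2450 m
S_min ≈ 0.1290+2.3112+3.5360+0.2450  ⇒  S_min = 4977/800 m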